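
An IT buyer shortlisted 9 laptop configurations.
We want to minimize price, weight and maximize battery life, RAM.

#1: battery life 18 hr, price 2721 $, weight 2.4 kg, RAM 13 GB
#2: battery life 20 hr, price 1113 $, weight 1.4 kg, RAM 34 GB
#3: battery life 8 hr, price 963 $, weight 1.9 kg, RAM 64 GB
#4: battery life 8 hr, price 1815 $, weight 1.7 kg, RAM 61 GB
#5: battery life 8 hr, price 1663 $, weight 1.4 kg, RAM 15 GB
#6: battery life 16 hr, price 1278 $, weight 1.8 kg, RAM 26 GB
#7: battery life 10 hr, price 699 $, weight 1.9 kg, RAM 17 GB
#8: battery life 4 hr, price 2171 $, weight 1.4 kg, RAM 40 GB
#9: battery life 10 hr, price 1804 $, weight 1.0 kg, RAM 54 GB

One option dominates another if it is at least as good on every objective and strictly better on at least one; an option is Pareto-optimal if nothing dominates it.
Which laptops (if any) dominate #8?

#9: battery life 10≥4, price 1804≤2171, weight 1.0≤1.4, RAM 54≥40 — dominates #8.
Others (#1, #2, #3, #4, #5, #6, #7) are each worse than #8 on at least one objective.

#9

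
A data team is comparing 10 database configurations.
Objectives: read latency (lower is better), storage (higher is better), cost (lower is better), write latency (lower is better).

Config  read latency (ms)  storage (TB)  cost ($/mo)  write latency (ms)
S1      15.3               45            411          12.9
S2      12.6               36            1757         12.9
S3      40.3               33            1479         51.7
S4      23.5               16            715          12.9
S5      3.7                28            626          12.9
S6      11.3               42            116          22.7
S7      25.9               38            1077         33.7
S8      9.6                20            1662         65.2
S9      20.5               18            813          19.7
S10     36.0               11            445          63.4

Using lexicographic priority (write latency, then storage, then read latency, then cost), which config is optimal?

First minimize write latency: best is 12.9, kept {S1, S2, S4, S5}.
Then maximize storage: best is 45, kept {S1}.

S1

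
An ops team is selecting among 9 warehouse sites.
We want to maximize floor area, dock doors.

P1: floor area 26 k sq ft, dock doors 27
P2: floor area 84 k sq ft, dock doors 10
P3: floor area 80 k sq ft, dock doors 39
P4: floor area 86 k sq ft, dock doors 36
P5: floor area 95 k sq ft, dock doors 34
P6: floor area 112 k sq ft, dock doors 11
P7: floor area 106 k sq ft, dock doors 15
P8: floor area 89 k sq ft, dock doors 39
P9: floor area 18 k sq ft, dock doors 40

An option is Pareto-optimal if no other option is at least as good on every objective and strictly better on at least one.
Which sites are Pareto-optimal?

P5, P6, P7, P8, P9

P1: dominated by P3 (floor area 80≥26, dock doors 39≥27).
P2: dominated by P4 (floor area 86≥84, dock doors 36≥10).
P3: dominated by P8 (floor area 89≥80, dock doors 39≥39).
P4: dominated by P8 (floor area 89≥86, dock doors 39≥36).
P5: not dominated.
P6: not dominated (best floor area).
P7: not dominated.
P8: not dominated.
P9: not dominated (best dock doors).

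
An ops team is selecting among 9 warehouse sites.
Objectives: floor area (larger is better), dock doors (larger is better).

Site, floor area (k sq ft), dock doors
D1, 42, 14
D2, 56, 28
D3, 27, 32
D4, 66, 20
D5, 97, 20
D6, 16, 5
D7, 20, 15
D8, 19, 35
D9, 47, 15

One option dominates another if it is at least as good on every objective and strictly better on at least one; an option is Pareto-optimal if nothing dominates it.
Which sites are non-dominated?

D2, D3, D5, D8

D1: dominated by D2 (floor area 56≥42, dock doors 28≥14).
D2: not dominated.
D3: not dominated.
D4: dominated by D5 (floor area 97≥66, dock doors 20≥20).
D5: not dominated (best floor area).
D6: dominated by D1 (floor area 42≥16, dock doors 14≥5).
D7: dominated by D2 (floor area 56≥20, dock doors 28≥15).
D8: not dominated (best dock doors).
D9: dominated by D2 (floor area 56≥47, dock doors 28≥15).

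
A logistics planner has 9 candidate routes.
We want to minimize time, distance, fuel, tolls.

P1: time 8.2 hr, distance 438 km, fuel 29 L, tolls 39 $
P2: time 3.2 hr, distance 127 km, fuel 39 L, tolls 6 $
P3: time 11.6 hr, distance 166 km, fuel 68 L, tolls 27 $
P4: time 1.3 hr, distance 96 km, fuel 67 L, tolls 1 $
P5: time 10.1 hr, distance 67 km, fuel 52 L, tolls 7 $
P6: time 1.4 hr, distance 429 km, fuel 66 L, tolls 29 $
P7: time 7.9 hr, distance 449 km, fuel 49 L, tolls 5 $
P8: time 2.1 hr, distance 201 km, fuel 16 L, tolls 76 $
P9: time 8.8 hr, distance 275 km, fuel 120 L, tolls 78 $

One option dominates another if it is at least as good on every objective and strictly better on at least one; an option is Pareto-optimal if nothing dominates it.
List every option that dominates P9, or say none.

P2, P4, P8

P2: time 3.2≤8.8, distance 127≤275, fuel 39≤120, tolls 6≤78 — dominates P9.
P4: time 1.3≤8.8, distance 96≤275, fuel 67≤120, tolls 1≤78 — dominates P9.
P8: time 2.1≤8.8, distance 201≤275, fuel 16≤120, tolls 76≤78 — dominates P9.
Others (P1, P3, P5, P6, P7) are each worse than P9 on at least one objective.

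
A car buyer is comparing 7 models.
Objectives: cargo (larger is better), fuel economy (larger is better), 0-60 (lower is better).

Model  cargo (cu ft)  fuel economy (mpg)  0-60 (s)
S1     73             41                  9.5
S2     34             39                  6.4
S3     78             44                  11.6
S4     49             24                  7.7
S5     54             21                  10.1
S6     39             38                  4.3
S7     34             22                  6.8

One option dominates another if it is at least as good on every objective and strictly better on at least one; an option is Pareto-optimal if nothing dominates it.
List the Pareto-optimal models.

S1: not dominated.
S2: not dominated.
S3: not dominated (best cargo).
S4: not dominated.
S5: dominated by S1 (cargo 73≥54, fuel economy 41≥21, 0-60 9.5≤10.1).
S6: not dominated (best 0-60).
S7: dominated by S2 (cargo 34≥34, fuel economy 39≥22, 0-60 6.4≤6.8).

S1, S2, S3, S4, S6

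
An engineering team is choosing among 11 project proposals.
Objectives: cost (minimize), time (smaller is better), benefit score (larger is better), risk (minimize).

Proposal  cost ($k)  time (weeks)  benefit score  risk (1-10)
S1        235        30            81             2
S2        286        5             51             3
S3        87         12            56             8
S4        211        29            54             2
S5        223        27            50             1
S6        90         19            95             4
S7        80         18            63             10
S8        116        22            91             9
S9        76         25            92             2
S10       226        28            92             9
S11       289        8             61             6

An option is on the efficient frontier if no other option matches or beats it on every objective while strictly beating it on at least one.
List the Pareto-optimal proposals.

S2, S3, S5, S6, S7, S9, S11

S1: dominated by S9 (cost 76≤235, time 25≤30, benefit score 92≥81, risk 2≤2).
S2: not dominated (best time).
S3: not dominated.
S4: dominated by S9 (cost 76≤211, time 25≤29, benefit score 92≥54, risk 2≤2).
S5: not dominated (best risk).
S6: not dominated (best benefit score).
S7: not dominated.
S8: dominated by S6 (cost 90≤116, time 19≤22, benefit score 95≥91, risk 4≤9).
S9: not dominated (best cost).
S10: dominated by S6 (cost 90≤226, time 19≤28, benefit score 95≥92, risk 4≤9).
S11: not dominated.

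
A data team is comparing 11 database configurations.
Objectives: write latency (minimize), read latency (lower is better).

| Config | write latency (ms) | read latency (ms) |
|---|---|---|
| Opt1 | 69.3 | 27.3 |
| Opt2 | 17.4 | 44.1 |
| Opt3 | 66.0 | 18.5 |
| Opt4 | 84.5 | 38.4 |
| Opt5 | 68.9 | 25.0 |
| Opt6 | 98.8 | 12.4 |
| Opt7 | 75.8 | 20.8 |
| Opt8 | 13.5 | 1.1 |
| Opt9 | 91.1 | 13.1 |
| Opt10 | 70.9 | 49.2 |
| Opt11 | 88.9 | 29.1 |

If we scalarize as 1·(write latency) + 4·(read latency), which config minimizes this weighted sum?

Opt8

Opt1: 1·69.3 + 4·27.3 = 178.5
Opt2: 1·17.4 + 4·44.1 = 193.8
Opt3: 1·66.0 + 4·18.5 = 140.0
Opt4: 1·84.5 + 4·38.4 = 238.1
Opt5: 1·68.9 + 4·25.0 = 168.9
Opt6: 1·98.8 + 4·12.4 = 148.4
Opt7: 1·75.8 + 4·20.8 = 159.0
Opt8: 1·13.5 + 4·1.1 = 17.9
Opt9: 1·91.1 + 4·13.1 = 143.5
Opt10: 1·70.9 + 4·49.2 = 267.7
Opt11: 1·88.9 + 4·29.1 = 205.3
Lowest: Opt8 at 17.9.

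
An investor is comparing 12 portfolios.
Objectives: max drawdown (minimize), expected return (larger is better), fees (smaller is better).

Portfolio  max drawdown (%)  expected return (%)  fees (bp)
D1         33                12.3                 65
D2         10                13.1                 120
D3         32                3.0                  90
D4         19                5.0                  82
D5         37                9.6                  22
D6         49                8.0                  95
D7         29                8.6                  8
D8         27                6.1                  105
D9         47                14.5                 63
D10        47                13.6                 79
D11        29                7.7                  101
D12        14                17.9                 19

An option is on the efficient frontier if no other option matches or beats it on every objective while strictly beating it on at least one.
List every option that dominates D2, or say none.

none

D1: worse on max drawdown (33 vs 10).
D3: worse on max drawdown (32 vs 10).
D4: worse on max drawdown (19 vs 10).
D5: worse on max drawdown (37 vs 10).
D6: worse on max drawdown (49 vs 10).
D7: worse on max drawdown (29 vs 10).
D8: worse on max drawdown (27 vs 10).
D9: worse on max drawdown (47 vs 10).
D10: worse on max drawdown (47 vs 10).
D11: worse on max drawdown (29 vs 10).
D12: worse on max drawdown (14 vs 10).
No option dominates D2.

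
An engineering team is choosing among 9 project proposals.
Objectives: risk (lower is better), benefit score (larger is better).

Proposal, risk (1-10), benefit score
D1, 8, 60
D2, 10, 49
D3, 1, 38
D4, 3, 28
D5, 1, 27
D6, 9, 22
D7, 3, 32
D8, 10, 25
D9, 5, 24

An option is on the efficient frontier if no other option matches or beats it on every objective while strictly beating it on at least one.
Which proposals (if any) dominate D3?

D1: worse on risk (8 vs 1).
D2: worse on risk (10 vs 1).
D4: worse on risk (3 vs 1).
D5: worse on benefit score (27 vs 38).
D6: worse on risk (9 vs 1).
D7: worse on risk (3 vs 1).
D8: worse on risk (10 vs 1).
D9: worse on risk (5 vs 1).
No option dominates D3.

none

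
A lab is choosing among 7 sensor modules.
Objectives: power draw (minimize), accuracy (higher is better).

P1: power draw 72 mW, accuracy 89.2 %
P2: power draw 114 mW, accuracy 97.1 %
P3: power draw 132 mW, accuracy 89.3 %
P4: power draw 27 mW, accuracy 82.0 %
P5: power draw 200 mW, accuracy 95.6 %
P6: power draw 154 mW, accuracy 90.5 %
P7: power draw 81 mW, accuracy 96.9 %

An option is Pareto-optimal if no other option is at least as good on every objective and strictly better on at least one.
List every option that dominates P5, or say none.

P2: power draw 114≤200, accuracy 97.1≥95.6 — dominates P5.
P7: power draw 81≤200, accuracy 96.9≥95.6 — dominates P5.
Others (P1, P3, P4, P6) are each worse than P5 on at least one objective.

P2, P7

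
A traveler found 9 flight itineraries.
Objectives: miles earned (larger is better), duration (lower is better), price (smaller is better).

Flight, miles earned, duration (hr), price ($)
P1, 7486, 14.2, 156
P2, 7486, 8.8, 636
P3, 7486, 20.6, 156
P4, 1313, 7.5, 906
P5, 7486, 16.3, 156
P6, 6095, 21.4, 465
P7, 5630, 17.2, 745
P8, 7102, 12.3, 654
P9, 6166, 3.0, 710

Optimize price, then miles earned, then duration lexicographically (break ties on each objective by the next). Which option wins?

P1

First minimize price: best is 156, kept {P1, P3, P5}.
Then maximize miles earned: best is 7486, kept {P1, P3, P5}.
Then minimize duration: best is 14.2, kept {P1}.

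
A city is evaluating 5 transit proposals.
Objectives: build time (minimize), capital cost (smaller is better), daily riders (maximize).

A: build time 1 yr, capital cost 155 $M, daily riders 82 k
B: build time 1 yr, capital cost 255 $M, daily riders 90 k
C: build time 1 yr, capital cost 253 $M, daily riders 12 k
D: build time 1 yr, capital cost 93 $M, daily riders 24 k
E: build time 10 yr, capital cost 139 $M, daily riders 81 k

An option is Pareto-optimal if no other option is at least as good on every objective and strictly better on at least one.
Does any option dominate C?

Yes

A vs C: build time 1≤1, capital cost 155≤253, daily riders 82≥12 — A is at least as good on every objective and strictly better on at least one, so A dominates C.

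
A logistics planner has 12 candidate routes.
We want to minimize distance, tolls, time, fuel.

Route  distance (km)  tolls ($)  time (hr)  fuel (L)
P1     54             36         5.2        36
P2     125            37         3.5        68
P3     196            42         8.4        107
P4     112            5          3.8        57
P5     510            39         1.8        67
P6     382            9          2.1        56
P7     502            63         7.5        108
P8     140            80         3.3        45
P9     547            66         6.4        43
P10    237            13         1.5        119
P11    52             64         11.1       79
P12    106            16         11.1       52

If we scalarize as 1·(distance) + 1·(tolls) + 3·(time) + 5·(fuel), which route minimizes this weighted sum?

P1

P1: 1·54 + 1·36 + 3·5.2 + 5·36 = 285.6
P2: 1·125 + 1·37 + 3·3.5 + 5·68 = 512.5
P3: 1·196 + 1·42 + 3·8.4 + 5·107 = 798.2
P4: 1·112 + 1·5 + 3·3.8 + 5·57 = 413.4
P5: 1·510 + 1·39 + 3·1.8 + 5·67 = 889.4
P6: 1·382 + 1·9 + 3·2.1 + 5·56 = 677.3
P7: 1·502 + 1·63 + 3·7.5 + 5·108 = 1127.5
P8: 1·140 + 1·80 + 3·3.3 + 5·45 = 454.9
P9: 1·547 + 1·66 + 3·6.4 + 5·43 = 847.2
P10: 1·237 + 1·13 + 3·1.5 + 5·119 = 849.5
P11: 1·52 + 1·64 + 3·11.1 + 5·79 = 544.3
P12: 1·106 + 1·16 + 3·11.1 + 5·52 = 415.3
Lowest: P1 at 285.6.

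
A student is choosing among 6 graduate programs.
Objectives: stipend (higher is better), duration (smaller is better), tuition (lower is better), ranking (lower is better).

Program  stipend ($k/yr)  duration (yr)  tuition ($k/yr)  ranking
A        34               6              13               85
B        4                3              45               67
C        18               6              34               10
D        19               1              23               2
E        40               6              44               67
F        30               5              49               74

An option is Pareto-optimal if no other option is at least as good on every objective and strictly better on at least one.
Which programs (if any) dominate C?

D

D: stipend 19≥18, duration 1≤6, tuition 23≤34, ranking 2≤10 — dominates C.
Others (A, B, E, F) are each worse than C on at least one objective.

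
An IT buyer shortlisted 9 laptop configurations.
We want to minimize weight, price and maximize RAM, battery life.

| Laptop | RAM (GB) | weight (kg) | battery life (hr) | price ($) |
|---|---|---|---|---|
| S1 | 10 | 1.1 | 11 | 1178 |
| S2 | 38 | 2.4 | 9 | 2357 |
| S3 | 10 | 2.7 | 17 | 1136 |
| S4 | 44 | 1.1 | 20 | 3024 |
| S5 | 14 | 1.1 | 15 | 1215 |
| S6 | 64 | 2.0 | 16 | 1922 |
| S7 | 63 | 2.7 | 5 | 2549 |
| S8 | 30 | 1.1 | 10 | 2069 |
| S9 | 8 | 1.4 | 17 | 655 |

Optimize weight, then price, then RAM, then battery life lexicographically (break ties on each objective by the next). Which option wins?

S1

First minimize weight: best is 1.1, kept {S1, S4, S5, S8}.
Then minimize price: best is 1178, kept {S1}.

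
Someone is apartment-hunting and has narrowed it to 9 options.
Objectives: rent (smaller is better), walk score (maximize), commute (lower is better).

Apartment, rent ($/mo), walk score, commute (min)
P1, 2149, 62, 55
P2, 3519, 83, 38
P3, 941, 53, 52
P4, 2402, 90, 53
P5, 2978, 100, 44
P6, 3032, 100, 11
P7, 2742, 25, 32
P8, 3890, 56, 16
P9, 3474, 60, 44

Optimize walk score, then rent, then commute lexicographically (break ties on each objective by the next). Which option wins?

First maximize walk score: best is 100, kept {P5, P6}.
Then minimize rent: best is 2978, kept {P5}.

P5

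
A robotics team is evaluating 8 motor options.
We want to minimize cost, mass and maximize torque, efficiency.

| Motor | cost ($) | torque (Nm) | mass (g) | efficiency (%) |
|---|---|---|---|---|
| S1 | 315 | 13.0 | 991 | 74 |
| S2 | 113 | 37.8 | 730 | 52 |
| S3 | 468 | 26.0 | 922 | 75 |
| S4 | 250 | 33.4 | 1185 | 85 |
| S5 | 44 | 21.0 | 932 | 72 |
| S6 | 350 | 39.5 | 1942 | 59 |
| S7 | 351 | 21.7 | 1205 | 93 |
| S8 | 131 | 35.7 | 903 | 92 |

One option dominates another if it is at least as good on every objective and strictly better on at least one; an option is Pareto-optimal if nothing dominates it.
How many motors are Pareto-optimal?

S1: dominated by S8 (cost 131≤315, torque 35.7≥13.0, mass 903≤991, efficiency 92≥74).
S2: not dominated (best mass).
S3: dominated by S8 (cost 131≤468, torque 35.7≥26.0, mass 903≤922, efficiency 92≥75).
S4: dominated by S8 (cost 131≤250, torque 35.7≥33.4, mass 903≤1185, efficiency 92≥85).
S5: not dominated (best cost).
S6: not dominated (best torque).
S7: not dominated (best efficiency).
S8: not dominated.
Pareto-optimal: S2, S5, S6, S7, S8 → 5.

5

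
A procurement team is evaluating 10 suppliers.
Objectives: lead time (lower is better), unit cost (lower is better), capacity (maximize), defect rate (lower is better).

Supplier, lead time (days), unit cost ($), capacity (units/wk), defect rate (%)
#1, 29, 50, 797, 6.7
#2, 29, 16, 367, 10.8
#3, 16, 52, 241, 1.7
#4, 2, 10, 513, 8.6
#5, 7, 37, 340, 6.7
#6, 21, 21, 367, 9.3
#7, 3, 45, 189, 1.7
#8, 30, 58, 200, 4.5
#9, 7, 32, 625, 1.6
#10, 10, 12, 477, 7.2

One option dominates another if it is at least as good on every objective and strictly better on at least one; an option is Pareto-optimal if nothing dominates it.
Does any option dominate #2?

Yes

#4 vs #2: lead time 2≤29, unit cost 10≤16, capacity 513≥367, defect rate 8.6≤10.8 — #4 is at least as good on every objective and strictly better on at least one, so #4 dominates #2.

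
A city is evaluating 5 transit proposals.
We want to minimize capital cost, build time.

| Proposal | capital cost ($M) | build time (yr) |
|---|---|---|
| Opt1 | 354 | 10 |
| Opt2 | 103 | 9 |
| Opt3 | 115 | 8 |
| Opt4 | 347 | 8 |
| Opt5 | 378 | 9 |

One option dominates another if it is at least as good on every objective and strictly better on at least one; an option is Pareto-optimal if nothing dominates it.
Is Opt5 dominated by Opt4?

Opt4 vs Opt5: capital cost 347≤378, build time 8≤9 — Opt4 is at least as good on every objective with at least one strict improvement.

Yes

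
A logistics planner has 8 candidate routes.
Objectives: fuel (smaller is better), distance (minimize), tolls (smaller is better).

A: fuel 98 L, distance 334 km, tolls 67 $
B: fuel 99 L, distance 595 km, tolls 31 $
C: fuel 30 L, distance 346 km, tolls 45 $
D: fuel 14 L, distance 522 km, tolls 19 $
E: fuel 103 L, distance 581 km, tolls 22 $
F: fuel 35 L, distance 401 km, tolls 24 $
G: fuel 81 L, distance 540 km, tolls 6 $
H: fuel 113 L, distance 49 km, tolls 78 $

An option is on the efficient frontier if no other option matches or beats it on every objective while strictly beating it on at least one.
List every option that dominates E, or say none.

D, G

D: fuel 14≤103, distance 522≤581, tolls 19≤22 — dominates E.
G: fuel 81≤103, distance 540≤581, tolls 6≤22 — dominates E.
Others (A, B, C, F, H) are each worse than E on at least one objective.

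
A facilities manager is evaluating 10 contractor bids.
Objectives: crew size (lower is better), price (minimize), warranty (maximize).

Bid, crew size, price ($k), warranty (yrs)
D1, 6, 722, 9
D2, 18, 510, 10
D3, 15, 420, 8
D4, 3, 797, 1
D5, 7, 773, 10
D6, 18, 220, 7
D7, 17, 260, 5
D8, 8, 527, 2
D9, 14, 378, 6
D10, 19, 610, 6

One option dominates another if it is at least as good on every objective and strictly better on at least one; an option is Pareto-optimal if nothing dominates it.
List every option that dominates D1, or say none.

D2: worse on crew size (18 vs 6).
D3: worse on crew size (15 vs 6).
D4: worse on price (797 vs 722).
D5: worse on crew size (7 vs 6).
D6: worse on crew size (18 vs 6).
D7: worse on crew size (17 vs 6).
D8: worse on crew size (8 vs 6).
D9: worse on crew size (14 vs 6).
D10: worse on crew size (19 vs 6).
No option dominates D1.

none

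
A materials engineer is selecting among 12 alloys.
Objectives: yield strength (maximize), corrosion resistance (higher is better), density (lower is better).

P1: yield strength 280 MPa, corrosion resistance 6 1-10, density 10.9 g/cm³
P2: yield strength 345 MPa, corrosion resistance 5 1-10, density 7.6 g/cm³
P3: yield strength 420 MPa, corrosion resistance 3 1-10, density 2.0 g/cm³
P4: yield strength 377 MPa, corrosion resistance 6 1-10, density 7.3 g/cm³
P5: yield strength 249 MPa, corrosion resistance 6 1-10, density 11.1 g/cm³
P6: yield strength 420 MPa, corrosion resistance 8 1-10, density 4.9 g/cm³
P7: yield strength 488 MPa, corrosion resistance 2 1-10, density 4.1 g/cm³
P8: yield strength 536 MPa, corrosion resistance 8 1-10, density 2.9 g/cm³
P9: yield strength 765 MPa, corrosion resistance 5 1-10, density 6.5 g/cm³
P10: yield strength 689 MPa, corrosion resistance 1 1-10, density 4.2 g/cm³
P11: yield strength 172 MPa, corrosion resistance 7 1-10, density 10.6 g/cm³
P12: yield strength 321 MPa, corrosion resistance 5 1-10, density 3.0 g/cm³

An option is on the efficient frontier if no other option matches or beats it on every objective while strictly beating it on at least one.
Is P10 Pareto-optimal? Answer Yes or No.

Yes

P1: worse on yield strength (280 vs 689).
P2: worse on yield strength (345 vs 689).
P3: worse on yield strength (420 vs 689).
P4: worse on yield strength (377 vs 689).
P5: worse on yield strength (249 vs 689).
P6: worse on yield strength (420 vs 689).
P7: worse on yield strength (488 vs 689).
P8: worse on yield strength (536 vs 689).
P9: worse on density (6.5 vs 4.2).
P11: worse on yield strength (172 vs 689).
P12: worse on yield strength (321 vs 689).
No option is at least as good as P10 on every objective and strictly better on one.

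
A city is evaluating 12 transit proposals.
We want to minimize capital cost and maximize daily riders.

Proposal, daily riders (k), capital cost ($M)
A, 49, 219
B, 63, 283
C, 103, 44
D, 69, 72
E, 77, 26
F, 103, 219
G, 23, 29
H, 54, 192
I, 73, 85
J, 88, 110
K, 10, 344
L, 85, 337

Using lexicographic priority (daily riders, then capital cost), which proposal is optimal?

C

First maximize daily riders: best is 103, kept {C, F}.
Then minimize capital cost: best is 44, kept {C}.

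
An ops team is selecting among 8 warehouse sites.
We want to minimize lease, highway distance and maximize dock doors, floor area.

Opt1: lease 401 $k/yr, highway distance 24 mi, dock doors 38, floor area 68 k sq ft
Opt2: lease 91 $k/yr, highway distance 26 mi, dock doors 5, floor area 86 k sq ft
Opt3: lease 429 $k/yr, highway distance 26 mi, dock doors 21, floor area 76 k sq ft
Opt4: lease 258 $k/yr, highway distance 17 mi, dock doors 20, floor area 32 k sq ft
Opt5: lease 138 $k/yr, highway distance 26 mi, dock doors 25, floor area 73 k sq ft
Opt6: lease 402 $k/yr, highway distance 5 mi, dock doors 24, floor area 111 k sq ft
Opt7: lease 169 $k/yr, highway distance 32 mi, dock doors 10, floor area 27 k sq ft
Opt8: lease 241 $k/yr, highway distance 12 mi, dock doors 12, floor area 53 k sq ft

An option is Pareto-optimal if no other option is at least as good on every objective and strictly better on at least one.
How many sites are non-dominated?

Opt1: not dominated (best dock doors).
Opt2: not dominated (best lease).
Opt3: dominated by Opt6 (lease 402≤429, highway distance 5≤26, dock doors 24≥21, floor area 111≥76).
Opt4: not dominated.
Opt5: not dominated.
Opt6: not dominated (best highway distance).
Opt7: dominated by Opt5 (lease 138≤169, highway distance 26≤32, dock doors 25≥10, floor area 73≥27).
Opt8: not dominated.
Pareto-optimal: Opt1, Opt2, Opt4, Opt5, Opt6, Opt8 → 6.

6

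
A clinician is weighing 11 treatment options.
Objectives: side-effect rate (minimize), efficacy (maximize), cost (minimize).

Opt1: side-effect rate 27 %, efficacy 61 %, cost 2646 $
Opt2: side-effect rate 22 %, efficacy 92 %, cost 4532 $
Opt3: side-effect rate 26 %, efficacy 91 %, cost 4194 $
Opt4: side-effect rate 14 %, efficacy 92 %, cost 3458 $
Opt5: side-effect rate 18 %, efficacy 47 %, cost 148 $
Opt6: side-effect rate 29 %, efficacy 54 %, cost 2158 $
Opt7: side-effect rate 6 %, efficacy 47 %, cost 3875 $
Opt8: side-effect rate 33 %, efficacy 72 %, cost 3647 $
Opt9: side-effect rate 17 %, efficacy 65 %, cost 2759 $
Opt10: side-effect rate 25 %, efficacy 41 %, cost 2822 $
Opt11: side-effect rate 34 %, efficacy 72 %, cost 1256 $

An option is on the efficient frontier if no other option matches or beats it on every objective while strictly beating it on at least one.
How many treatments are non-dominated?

Opt1: not dominated.
Opt2: dominated by Opt4 (side-effect rate 14≤22, efficacy 92≥92, cost 3458≤4532).
Opt3: dominated by Opt4 (side-effect rate 14≤26, efficacy 92≥91, cost 3458≤4194).
Opt4: not dominated.
Opt5: not dominated (best cost).
Opt6: not dominated.
Opt7: not dominated (best side-effect rate).
Opt8: dominated by Opt4 (side-effect rate 14≤33, efficacy 92≥72, cost 3458≤3647).
Opt9: not dominated.
Opt10: dominated by Opt5 (side-effect rate 18≤25, efficacy 47≥41, cost 148≤2822).
Opt11: not dominated.
Pareto-optimal: Opt1, Opt4, Opt5, Opt6, Opt7, Opt9, Opt11 → 7.

7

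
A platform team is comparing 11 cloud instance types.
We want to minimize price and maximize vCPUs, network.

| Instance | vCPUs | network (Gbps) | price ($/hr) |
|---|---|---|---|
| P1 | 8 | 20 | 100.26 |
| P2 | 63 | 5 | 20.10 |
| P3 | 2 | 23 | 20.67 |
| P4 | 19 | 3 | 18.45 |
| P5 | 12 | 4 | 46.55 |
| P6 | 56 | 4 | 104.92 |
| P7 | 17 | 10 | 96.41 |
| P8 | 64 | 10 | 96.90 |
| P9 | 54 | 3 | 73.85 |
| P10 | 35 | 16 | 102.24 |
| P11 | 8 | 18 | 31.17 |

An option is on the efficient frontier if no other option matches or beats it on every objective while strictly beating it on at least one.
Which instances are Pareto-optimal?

P1: not dominated.
P2: not dominated.
P3: not dominated (best network).
P4: not dominated (best price).
P5: dominated by P2 (vCPUs 63≥12, network 5≥4, price 20.10≤46.55).
P6: dominated by P2 (vCPUs 63≥56, network 5≥4, price 20.10≤104.92).
P7: not dominated.
P8: not dominated (best vCPUs).
P9: dominated by P2 (vCPUs 63≥54, network 5≥3, price 20.10≤73.85).
P10: not dominated.
P11: not dominated.

P1, P2, P3, P4, P7, P8, P10, P11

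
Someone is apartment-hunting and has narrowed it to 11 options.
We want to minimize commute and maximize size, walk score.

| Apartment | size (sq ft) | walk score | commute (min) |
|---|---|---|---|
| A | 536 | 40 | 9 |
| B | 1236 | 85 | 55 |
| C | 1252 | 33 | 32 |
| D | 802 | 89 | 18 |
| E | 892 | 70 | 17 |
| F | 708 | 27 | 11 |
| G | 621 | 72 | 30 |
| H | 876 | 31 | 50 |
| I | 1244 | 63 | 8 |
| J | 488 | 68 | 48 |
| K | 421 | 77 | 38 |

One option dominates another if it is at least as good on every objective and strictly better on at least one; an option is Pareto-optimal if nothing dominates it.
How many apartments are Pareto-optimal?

5

A: dominated by I (size 1244≥536, walk score 63≥40, commute 8≤9).
B: not dominated.
C: not dominated (best size).
D: not dominated (best walk score).
E: not dominated.
F: dominated by I (size 1244≥708, walk score 63≥27, commute 8≤11).
G: dominated by D (size 802≥621, walk score 89≥72, commute 18≤30).
H: dominated by C (size 1252≥876, walk score 33≥31, commute 32≤50).
I: not dominated (best commute).
J: dominated by D (size 802≥488, walk score 89≥68, commute 18≤48).
K: dominated by D (size 802≥421, walk score 89≥77, commute 18≤38).
Pareto-optimal: B, C, D, E, I → 5.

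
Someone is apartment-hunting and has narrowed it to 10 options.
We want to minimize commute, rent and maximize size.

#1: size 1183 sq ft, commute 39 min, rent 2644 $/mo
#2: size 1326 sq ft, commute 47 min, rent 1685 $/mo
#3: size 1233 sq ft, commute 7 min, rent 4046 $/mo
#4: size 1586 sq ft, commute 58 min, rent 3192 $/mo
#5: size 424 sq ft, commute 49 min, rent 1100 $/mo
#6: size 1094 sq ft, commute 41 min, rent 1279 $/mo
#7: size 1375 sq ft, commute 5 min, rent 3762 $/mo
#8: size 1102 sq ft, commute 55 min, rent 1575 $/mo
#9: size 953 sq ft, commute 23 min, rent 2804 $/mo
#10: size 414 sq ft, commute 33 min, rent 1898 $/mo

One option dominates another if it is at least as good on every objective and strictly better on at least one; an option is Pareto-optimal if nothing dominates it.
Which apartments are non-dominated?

#1: not dominated.
#2: not dominated.
#3: dominated by #7 (size 1375≥1233, commute 5≤7, rent 3762≤4046).
#4: not dominated (best size).
#5: not dominated (best rent).
#6: not dominated.
#7: not dominated (best commute).
#8: not dominated.
#9: not dominated.
#10: not dominated.

#1, #2, #4, #5, #6, #7, #8, #9, #10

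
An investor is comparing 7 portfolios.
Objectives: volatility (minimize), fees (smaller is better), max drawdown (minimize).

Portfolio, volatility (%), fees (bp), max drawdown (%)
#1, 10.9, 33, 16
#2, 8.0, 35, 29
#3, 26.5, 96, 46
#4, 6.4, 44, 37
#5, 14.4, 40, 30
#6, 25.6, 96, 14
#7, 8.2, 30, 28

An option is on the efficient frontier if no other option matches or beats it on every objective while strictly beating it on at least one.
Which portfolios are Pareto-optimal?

#1: not dominated.
#2: not dominated.
#3: dominated by #1 (volatility 10.9≤26.5, fees 33≤96, max drawdown 16≤46).
#4: not dominated (best volatility).
#5: dominated by #1 (volatility 10.9≤14.4, fees 33≤40, max drawdown 16≤30).
#6: not dominated (best max drawdown).
#7: not dominated (best fees).

#1, #2, #4, #6, #7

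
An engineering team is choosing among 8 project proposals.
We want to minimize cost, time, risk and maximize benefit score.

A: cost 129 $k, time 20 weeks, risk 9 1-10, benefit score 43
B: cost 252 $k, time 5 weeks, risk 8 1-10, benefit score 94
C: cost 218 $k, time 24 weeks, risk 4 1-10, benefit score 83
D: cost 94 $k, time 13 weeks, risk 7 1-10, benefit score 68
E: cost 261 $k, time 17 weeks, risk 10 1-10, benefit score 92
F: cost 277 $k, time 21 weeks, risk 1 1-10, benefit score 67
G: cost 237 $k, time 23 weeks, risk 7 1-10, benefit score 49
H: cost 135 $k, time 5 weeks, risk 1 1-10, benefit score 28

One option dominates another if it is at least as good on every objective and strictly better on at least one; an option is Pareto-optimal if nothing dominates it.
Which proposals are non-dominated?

B, C, D, F, H

A: dominated by D (cost 94≤129, time 13≤20, risk 7≤9, benefit score 68≥43).
B: not dominated (best benefit score).
C: not dominated.
D: not dominated (best cost).
E: dominated by B (cost 252≤261, time 5≤17, risk 8≤10, benefit score 94≥92).
F: not dominated.
G: dominated by D (cost 94≤237, time 13≤23, risk 7≤7, benefit score 68≥49).
H: not dominated.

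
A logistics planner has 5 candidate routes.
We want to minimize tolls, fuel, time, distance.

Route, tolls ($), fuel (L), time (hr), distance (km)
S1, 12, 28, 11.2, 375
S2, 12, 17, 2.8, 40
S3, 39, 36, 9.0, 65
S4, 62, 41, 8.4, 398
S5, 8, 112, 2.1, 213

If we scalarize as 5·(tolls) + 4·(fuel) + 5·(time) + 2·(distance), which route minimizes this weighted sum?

S2

S1: 5·12 + 4·28 + 5·11.2 + 2·375 = 978.0
S2: 5·12 + 4·17 + 5·2.8 + 2·40 = 222.0
S3: 5·39 + 4·36 + 5·9.0 + 2·65 = 514.0
S4: 5·62 + 4·41 + 5·8.4 + 2·398 = 1312.0
S5: 5·8 + 4·112 + 5·2.1 + 2·213 = 924.5
Lowest: S2 at 222.0.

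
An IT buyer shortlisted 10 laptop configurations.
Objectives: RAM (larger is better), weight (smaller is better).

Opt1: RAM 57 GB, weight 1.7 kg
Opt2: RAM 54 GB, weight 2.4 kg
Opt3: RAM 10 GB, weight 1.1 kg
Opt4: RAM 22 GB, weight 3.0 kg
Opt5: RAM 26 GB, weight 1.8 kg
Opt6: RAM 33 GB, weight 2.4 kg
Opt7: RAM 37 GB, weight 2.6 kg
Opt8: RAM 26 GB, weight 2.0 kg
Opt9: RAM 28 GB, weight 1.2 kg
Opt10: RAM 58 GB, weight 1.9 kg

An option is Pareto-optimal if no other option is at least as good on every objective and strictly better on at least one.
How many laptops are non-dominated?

4

Opt1: not dominated.
Opt2: dominated by Opt1 (RAM 57≥54, weight 1.7≤2.4).
Opt3: not dominated (best weight).
Opt4: dominated by Opt1 (RAM 57≥22, weight 1.7≤3.0).
Opt5: dominated by Opt1 (RAM 57≥26, weight 1.7≤1.8).
Opt6: dominated by Opt1 (RAM 57≥33, weight 1.7≤2.4).
Opt7: dominated by Opt1 (RAM 57≥37, weight 1.7≤2.6).
Opt8: dominated by Opt1 (RAM 57≥26, weight 1.7≤2.0).
Opt9: not dominated.
Opt10: not dominated (best RAM).
Pareto-optimal: Opt1, Opt3, Opt9, Opt10 → 4.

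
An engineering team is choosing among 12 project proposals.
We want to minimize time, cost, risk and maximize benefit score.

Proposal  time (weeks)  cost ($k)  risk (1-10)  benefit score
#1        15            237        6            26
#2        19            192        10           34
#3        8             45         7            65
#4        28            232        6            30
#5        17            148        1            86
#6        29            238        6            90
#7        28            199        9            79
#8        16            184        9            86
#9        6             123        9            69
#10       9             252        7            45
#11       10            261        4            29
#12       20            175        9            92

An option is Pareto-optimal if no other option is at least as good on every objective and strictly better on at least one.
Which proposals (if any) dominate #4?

#5

#5: time 17≤28, cost 148≤232, risk 1≤6, benefit score 86≥30 — dominates #4.
Others (#1, #2, #3, #6, #7, #8, #9, #10, #11, #12) are each worse than #4 on at least one objective.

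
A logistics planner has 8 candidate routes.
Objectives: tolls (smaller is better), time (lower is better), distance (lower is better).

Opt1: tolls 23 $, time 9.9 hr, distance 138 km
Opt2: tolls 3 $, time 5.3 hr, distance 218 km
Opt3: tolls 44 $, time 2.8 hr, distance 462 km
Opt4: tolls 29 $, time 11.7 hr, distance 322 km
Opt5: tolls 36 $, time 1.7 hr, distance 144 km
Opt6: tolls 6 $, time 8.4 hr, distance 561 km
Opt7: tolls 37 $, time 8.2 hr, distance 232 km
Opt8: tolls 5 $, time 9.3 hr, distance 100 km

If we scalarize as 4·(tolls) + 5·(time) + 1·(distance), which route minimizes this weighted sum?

Opt8

Opt1: 4·23 + 5·9.9 + 1·138 = 279.5
Opt2: 4·3 + 5·5.3 + 1·218 = 256.5
Opt3: 4·44 + 5·2.8 + 1·462 = 652.0
Opt4: 4·29 + 5·11.7 + 1·322 = 496.5
Opt5: 4·36 + 5·1.7 + 1·144 = 296.5
Opt6: 4·6 + 5·8.4 + 1·561 = 627.0
Opt7: 4·37 + 5·8.2 + 1·232 = 421.0
Opt8: 4·5 + 5·9.3 + 1·100 = 166.5
Lowest: Opt8 at 166.5.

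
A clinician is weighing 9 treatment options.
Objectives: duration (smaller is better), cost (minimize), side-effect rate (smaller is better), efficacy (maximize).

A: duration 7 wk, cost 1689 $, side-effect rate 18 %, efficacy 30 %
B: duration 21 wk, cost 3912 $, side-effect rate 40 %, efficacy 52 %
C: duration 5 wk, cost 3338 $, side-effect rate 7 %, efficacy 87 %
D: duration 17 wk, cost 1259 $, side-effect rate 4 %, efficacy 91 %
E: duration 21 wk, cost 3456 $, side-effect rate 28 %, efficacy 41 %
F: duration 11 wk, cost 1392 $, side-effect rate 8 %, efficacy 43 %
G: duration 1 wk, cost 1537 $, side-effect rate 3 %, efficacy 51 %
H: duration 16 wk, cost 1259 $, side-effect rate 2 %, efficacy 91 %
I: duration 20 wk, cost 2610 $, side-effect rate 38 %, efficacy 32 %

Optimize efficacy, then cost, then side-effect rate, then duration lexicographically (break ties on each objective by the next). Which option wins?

First maximize efficacy: best is 91, kept {D, H}.
Then minimize cost: best is 1259, kept {D, H}.
Then minimize side-effect rate: best is 2, kept {H}.

H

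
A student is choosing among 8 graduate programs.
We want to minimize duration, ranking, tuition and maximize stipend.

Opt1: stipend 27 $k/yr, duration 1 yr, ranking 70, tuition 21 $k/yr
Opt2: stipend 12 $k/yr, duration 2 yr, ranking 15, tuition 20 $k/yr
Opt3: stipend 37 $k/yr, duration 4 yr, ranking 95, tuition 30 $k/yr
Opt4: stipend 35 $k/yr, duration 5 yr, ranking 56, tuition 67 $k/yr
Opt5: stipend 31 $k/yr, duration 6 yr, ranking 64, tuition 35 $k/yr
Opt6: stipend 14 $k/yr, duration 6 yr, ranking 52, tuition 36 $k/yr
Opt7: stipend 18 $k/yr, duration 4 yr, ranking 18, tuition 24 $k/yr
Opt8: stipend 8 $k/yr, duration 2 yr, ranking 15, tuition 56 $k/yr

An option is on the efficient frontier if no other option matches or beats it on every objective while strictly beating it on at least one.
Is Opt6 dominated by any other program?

Yes

Opt7 vs Opt6: stipend 18≥14, duration 4≤6, ranking 18≤52, tuition 24≤36 — Opt7 is at least as good on every objective and strictly better on at least one, so Opt7 dominates Opt6.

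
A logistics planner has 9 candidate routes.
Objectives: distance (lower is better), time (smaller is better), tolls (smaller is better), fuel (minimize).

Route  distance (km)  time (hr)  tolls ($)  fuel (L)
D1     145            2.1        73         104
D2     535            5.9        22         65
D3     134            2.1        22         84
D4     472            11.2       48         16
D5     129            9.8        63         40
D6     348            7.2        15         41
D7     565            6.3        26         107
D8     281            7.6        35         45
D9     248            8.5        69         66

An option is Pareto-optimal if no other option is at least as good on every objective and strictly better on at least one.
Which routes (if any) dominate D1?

D3

D3: distance 134≤145, time 2.1≤2.1, tolls 22≤73, fuel 84≤104 — dominates D1.
Others (D2, D4, D5, D6, D7, D8, D9) are each worse than D1 on at least one objective.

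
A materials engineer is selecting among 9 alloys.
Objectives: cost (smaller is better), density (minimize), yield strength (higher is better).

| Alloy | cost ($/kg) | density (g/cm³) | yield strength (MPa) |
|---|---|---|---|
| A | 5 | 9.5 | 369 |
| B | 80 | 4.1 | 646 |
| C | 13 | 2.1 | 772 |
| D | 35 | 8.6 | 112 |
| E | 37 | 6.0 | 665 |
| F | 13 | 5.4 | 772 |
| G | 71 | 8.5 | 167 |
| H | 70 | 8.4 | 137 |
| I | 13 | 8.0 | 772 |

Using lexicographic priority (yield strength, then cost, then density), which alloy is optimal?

C

First maximize yield strength: best is 772, kept {C, F, I}.
Then minimize cost: best is 13, kept {C, F, I}.
Then minimize density: best is 2.1, kept {C}.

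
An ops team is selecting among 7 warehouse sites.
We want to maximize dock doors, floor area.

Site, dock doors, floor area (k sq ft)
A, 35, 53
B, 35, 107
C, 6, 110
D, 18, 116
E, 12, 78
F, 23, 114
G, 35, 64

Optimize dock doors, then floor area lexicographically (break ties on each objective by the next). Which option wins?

B

First maximize dock doors: best is 35, kept {A, B, G}.
Then maximize floor area: best is 107, kept {B}.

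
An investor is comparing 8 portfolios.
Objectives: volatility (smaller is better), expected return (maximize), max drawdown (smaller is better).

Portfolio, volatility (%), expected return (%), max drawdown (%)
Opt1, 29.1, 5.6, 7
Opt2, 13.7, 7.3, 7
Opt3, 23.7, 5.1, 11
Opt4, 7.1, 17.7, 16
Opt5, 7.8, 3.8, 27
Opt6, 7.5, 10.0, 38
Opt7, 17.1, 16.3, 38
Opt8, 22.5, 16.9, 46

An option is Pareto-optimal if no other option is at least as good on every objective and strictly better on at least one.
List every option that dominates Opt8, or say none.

Opt4: volatility 7.1≤22.5, expected return 17.7≥16.9, max drawdown 16≤46 — dominates Opt8.
Others (Opt1, Opt2, Opt3, Opt5, Opt6, Opt7) are each worse than Opt8 on at least one objective.

Opt4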